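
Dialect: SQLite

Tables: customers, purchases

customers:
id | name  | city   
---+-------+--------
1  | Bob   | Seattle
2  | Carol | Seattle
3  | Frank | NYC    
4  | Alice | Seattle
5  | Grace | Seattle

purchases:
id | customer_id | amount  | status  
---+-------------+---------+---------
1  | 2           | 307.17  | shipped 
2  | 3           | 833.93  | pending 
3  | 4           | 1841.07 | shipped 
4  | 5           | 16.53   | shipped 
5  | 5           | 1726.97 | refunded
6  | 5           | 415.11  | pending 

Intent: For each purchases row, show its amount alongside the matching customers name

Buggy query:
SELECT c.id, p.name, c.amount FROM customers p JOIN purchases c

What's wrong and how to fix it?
Bug: Missing join condition: each purchases row is matched to all customers rows instead of just its own

Fix: Specify the join condition linking the foreign key to the parent id

Corrected query:
SELECT c.id, p.name, c.amount FROM customers p JOIN purchases c ON c.customer_id = p.id

Result:
id | name  | amount 
---+-------+--------
1  | Carol | 307.17 
2  | Frank | 833.93 
3  | Alice | 1841.07
4  | Grace | 16.53  
5  | Grace | 1726.97
6  | Grace | 415.11 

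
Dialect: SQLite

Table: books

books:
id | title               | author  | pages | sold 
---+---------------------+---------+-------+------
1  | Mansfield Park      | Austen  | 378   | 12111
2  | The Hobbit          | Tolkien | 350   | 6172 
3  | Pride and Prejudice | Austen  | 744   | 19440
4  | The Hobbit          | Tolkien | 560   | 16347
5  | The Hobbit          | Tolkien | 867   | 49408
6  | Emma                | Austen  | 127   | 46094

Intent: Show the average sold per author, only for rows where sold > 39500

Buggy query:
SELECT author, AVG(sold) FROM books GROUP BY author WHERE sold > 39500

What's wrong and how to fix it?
Bug: WHERE cannot follow GROUP BY

Fix: Move the WHERE clause before GROUP BY

Corrected query:
SELECT author, AVG(sold) FROM books WHERE sold > 39500 GROUP BY author

Result:
author  | AVG(sold)
--------+----------
Austen  | 46094    
Tolkien | 49408    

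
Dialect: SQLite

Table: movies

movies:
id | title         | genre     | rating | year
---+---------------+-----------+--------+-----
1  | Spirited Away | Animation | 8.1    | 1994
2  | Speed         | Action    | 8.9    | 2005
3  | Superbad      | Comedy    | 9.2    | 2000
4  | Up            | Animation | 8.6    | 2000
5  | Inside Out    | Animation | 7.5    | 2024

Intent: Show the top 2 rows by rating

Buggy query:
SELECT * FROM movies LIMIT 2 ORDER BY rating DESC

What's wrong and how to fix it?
Bug: LIMIT must come after ORDER BY

Fix: Swap the clauses: ORDER BY first, then LIMIT

Corrected query:
SELECT * FROM movies ORDER BY rating DESC LIMIT 2

Result:
id | title    | genre  | rating | year
---+----------+--------+--------+-----
3  | Superbad | Comedy | 9.2    | 2000
2  | Speed    | Action | 8.9    | 2005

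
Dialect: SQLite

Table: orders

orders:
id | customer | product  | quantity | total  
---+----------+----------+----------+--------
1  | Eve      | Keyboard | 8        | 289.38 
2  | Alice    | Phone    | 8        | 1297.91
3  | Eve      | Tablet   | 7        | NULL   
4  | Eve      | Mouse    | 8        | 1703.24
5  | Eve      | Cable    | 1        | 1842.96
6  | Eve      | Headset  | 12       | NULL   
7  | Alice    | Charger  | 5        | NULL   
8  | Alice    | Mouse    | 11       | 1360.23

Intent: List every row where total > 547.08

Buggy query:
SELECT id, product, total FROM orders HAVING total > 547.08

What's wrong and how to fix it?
Bug: This is a non-aggregate query (no GROUP BY, no aggregates), so in SQLite the HAVING clause is invalid here; a row-level condition belongs in WHERE

Fix: Use WHERE for row-level filtering

Corrected query:
SELECT id, product, total FROM orders WHERE total > 547.08

Result:
id | product | total  
---+---------+--------
2  | Phone   | 1297.91
4  | Mouse   | 1703.24
5  | Cable   | 1842.96
8  | Mouse   | 1360.23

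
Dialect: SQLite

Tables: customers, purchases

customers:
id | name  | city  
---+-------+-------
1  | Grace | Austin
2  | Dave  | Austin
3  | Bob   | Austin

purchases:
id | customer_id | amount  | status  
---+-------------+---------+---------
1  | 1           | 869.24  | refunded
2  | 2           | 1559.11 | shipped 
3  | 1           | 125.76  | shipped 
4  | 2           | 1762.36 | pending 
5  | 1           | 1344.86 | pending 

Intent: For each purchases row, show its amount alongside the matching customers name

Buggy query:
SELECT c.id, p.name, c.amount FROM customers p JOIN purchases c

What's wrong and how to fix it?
Bug: JOIN with no ON clause produces a cartesian product; every purchases row pairs with every customers row

Fix: Add ON c.customer_id = p.id to the JOIN

Corrected query:
SELECT c.id, p.name, c.amount FROM customers p JOIN purchases c ON c.customer_id = p.id

Result:
id | name  | amount 
---+-------+--------
1  | Grace | 869.24 
2  | Dave  | 1559.11
3  | Grace | 125.76 
4  | Dave  | 1762.36
5  | Grace | 1344.86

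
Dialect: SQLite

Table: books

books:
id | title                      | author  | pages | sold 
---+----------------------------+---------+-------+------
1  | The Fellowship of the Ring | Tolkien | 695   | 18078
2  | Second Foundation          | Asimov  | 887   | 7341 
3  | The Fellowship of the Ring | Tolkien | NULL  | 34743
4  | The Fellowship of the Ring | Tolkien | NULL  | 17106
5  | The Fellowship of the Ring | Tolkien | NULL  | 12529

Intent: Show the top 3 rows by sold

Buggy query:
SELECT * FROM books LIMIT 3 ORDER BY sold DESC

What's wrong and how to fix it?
Bug: ORDER BY cannot follow LIMIT; LIMIT is the final clause

Fix: Sort with ORDER BY, then apply LIMIT

Corrected query:
SELECT * FROM books ORDER BY sold DESC LIMIT 3

Result:
id | title                      | author  | pages | sold 
---+----------------------------+---------+-------+------
3  | The Fellowship of the Ring | Tolkien | NULL  | 34743
1  | The Fellowship of the Ring | Tolkien | 695   | 18078
4  | The Fellowship of the Ring | Tolkien | NULL  | 17106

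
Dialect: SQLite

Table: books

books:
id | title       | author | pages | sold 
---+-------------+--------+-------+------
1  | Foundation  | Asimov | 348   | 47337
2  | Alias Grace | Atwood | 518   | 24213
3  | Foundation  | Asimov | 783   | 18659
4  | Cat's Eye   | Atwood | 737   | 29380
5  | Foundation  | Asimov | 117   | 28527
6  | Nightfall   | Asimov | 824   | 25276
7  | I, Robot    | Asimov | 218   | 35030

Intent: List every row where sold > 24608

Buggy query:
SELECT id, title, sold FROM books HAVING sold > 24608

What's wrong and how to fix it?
Bug: HAVING filters the output of aggregation, but this query has no GROUP BY and no aggregate functions, so SQLite rejects it (HAVING clause on a non-aggregate query); the condition here is per row

Fix: Replace HAVING with WHERE since the condition applies to individual rows

Corrected query:
SELECT id, title, sold FROM books WHERE sold > 24608

Result:
id | title      | sold 
---+------------+------
1  | Foundation | 47337
4  | Cat's Eye  | 29380
5  | Foundation | 28527
6  | Nightfall  | 25276
7  | I, Robot   | 35030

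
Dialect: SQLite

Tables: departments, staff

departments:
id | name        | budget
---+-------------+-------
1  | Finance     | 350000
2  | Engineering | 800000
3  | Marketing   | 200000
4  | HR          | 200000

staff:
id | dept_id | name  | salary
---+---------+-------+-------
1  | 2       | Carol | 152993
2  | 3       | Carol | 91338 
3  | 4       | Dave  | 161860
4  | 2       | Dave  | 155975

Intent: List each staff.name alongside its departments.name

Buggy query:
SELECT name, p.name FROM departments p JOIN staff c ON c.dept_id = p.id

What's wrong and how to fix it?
Bug: Both tables have a 'name' column; the unqualified reference is ambiguous

Fix: Qualify the column with its table alias (c.name)

Corrected query:
SELECT c.name, p.name FROM departments p JOIN staff c ON c.dept_id = p.id

Result:
name  | name       
------+------------
Carol | Engineering
Carol | Marketing  
Dave  | HR         
Dave  | Engineering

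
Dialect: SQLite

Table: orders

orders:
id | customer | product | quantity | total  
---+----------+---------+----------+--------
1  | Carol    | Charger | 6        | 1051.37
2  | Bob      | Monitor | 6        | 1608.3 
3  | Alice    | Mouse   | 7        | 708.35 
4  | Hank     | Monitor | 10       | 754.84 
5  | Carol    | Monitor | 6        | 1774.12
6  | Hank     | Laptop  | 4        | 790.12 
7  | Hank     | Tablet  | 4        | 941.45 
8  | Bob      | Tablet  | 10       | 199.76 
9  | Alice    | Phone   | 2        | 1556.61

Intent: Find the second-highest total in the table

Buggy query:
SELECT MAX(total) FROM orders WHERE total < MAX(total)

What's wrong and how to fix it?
Bug: MAX(total) on the right of the comparison is an aggregate-in-WHERE error

Fix: Compute the overall MAX in a subquery, then take MAX of rows below it

Corrected query:
SELECT MAX(total) FROM orders WHERE total < (SELECT MAX(total) FROM orders)

Result:
MAX(total)
----------
1608.3    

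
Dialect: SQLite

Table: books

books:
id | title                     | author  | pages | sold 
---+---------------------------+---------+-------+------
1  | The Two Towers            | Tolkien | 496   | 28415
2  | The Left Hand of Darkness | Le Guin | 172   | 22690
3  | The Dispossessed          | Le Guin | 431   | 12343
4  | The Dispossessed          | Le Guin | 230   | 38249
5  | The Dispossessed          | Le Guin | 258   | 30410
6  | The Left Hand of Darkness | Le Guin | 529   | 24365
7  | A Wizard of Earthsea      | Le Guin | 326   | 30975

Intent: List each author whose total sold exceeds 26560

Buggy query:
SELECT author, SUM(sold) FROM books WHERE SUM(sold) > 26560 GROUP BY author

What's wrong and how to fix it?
Bug: WHERE runs before GROUP BY, so aggregates aren't available there

Fix: Move the aggregate condition to a HAVING clause

Corrected query:
SELECT author, SUM(sold) FROM books GROUP BY author HAVING SUM(sold) > 26560

Result:
author  | SUM(sold)
--------+----------
Le Guin | 159032   
Tolkien | 28415    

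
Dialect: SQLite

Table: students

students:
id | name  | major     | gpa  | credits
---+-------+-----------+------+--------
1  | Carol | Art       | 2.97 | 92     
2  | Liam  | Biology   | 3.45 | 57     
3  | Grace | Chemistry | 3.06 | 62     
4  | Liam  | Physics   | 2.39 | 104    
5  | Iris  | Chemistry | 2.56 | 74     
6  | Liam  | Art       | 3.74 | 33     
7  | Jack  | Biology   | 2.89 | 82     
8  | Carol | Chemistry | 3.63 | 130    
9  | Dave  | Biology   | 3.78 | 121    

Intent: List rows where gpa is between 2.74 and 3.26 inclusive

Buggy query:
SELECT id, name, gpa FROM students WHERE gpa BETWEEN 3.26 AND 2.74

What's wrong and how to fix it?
Bug: BETWEEN expects the lower bound first; with 3.26 AND 2.74 the range is empty

Fix: Write BETWEEN 2.74 AND 3.26

Corrected query:
SELECT id, name, gpa FROM students WHERE gpa BETWEEN 2.74 AND 3.26

Result:
id | name  | gpa 
---+-------+-----
1  | Carol | 2.97
3  | Grace | 3.06
7  | Jack  | 2.89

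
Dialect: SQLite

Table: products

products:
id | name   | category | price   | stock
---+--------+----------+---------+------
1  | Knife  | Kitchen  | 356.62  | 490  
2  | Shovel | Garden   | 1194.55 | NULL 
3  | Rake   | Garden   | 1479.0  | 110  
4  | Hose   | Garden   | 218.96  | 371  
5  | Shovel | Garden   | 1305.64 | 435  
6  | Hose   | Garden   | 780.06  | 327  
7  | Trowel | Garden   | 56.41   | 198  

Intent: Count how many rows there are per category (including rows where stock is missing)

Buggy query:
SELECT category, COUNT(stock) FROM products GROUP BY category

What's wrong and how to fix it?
Bug: COUNT(stock) skips NULLs, so groups with missing stock are undercounted

Fix: Replace COUNT(stock) with COUNT(*)

Corrected query:
SELECT category, COUNT(*) FROM products GROUP BY category

Result:
category | COUNT(*)
---------+---------
Garden   | 6       
Kitchen  | 1       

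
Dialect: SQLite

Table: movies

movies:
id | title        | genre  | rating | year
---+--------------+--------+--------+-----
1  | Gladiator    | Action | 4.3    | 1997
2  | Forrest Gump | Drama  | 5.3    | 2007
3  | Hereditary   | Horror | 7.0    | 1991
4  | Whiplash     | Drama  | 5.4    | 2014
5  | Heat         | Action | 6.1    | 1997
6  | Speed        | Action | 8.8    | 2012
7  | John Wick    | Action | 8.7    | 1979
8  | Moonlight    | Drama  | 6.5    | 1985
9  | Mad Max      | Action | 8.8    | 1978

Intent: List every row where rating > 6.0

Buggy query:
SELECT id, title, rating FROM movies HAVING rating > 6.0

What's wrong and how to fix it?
Bug: This is a non-aggregate query (no GROUP BY, no aggregates), so in SQLite the HAVING clause is invalid here; a row-level condition belongs in WHERE

Fix: Use WHERE for row-level filtering

Corrected query:
SELECT id, title, rating FROM movies WHERE rating > 6.0

Result:
id | title      | rating
---+------------+-------
3  | Hereditary | 7     
5  | Heat       | 6.1   
6  | Speed      | 8.8   
7  | John Wick  | 8.7   
8  | Moonlight  | 6.5   
9  | Mad Max    | 8.8   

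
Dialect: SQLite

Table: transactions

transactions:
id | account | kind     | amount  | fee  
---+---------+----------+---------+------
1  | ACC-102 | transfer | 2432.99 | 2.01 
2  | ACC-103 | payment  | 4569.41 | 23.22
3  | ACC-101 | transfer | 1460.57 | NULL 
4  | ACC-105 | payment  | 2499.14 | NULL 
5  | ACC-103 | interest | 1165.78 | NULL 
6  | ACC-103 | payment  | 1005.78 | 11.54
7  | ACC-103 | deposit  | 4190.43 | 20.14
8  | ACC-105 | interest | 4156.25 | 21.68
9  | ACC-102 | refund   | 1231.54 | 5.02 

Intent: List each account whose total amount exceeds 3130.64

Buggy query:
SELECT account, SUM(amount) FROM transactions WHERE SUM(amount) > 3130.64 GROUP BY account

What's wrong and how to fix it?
Bug: SUM(amount) is an aggregate, but WHERE filters rows before aggregation

Fix: Use HAVING (which filters groups after aggregation) instead of WHERE

Corrected query:
SELECT account, SUM(amount) FROM transactions GROUP BY account HAVING SUM(amount) > 3130.64

Result:
account | SUM(amount)
--------+------------
ACC-102 | 3664.53    
ACC-103 | 10931.4    
ACC-105 | 6655.39    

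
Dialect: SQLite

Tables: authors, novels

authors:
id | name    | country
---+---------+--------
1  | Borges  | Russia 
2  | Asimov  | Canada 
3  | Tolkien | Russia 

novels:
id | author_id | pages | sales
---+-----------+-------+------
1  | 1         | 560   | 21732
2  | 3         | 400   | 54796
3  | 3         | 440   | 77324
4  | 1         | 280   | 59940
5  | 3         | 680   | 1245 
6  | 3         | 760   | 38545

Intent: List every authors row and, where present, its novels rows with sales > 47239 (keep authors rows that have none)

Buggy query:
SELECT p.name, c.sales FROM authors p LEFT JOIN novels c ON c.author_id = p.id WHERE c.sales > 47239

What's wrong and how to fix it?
Bug: Filtering c.sales in WHERE discards the NULL rows produced by LEFT JOIN, turning it into an inner join

Fix: Move the right-table condition into the ON clause so unmatched parents are kept

Corrected query:
SELECT p.name, c.sales FROM authors p LEFT JOIN novels c ON c.author_id = p.id AND c.sales > 47239

Result:
name    | sales
--------+------
Borges  | 59940
Asimov  | NULL 
Tolkien | 54796
Tolkien | 77324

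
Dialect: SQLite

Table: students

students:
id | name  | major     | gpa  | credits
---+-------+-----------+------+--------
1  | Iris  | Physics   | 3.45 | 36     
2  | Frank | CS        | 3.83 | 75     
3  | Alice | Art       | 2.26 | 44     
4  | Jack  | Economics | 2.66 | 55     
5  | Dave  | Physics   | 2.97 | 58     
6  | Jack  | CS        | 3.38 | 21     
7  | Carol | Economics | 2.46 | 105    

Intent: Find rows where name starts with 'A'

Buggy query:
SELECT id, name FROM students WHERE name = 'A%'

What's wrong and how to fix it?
Bug: '=' compares the literal string including the % character; pattern matching needs LIKE

Fix: Replace '=' with LIKE so 'A%' is treated as a pattern

Corrected query:
SELECT id, name FROM students WHERE name LIKE 'A%'

Result:
id | name 
---+------
3  | Alice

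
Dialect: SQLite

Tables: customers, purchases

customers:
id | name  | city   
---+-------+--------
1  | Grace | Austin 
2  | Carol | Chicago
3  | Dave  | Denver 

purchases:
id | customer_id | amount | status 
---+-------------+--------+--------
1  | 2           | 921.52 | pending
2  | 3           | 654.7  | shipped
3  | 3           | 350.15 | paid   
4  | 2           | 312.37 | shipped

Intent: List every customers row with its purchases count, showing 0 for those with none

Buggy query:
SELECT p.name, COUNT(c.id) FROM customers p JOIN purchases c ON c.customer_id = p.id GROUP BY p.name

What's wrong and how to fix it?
Bug: An inner join excludes parents with zero children

Fix: Use LEFT JOIN so parents without children still appear (COUNT(c.id) gives 0)

Corrected query:
SELECT p.name, COUNT(c.id) FROM customers p LEFT JOIN purchases c ON c.customer_id = p.id GROUP BY p.name

Result:
name  | COUNT(c.id)
------+------------
Carol | 2          
Dave  | 2          
Grace | 0          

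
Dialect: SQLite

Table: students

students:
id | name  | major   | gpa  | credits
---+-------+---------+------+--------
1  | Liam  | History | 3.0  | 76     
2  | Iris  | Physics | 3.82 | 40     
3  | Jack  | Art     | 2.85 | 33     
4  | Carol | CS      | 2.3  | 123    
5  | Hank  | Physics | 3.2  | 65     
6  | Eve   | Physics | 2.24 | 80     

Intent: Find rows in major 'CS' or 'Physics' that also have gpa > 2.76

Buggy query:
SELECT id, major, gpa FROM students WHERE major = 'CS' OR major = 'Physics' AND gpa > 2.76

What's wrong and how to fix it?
Bug: AND binds tighter than OR, so this parses as major = 'CS' OR (major = 'Physics' AND gpa > 2.76)

Fix: Group the OR with parentheses (or use IN), then AND the threshold

Corrected query:
SELECT id, major, gpa FROM students WHERE (major = 'CS' OR major = 'Physics') AND gpa > 2.76

Result:
id | major   | gpa 
---+---------+-----
2  | Physics | 3.82
5  | Physics | 3.2 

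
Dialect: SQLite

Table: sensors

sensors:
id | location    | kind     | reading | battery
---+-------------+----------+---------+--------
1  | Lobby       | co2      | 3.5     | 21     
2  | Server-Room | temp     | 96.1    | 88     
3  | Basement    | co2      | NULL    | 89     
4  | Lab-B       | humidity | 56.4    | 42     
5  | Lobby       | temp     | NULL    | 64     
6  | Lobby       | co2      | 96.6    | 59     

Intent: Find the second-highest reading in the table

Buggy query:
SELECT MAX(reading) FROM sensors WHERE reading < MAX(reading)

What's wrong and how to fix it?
Bug: MAX(reading) on the right of the comparison is an aggregate-in-WHERE error

Fix: Compute the overall MAX in a subquery, then take MAX of rows below it

Corrected query:
SELECT MAX(reading) FROM sensors WHERE reading < (SELECT MAX(reading) FROM sensors)

Result:
MAX(reading)
------------
96.1        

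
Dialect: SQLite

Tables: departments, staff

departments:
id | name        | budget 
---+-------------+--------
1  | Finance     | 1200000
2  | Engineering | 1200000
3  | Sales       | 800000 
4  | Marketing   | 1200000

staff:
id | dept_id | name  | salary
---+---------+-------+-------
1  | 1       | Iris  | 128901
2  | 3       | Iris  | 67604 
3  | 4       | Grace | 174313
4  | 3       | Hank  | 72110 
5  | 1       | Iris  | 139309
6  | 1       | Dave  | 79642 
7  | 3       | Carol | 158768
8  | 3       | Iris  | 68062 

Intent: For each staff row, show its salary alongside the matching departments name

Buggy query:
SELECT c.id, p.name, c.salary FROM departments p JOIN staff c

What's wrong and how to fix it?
Bug: Missing join condition: each staff row is matched to all departments rows instead of just its own

Fix: Specify the join condition linking the foreign key to the parent id

Corrected query:
SELECT c.id, p.name, c.salary FROM departments p JOIN staff c ON c.dept_id = p.id

Result:
id | name      | salary
---+-----------+-------
1  | Finance   | 128901
2  | Sales     | 67604 
3  | Marketing | 174313
4  | Sales     | 72110 
5  | Finance   | 139309
6  | Finance   | 79642 
7  | Sales     | 158768
8  | Sales     | 68062 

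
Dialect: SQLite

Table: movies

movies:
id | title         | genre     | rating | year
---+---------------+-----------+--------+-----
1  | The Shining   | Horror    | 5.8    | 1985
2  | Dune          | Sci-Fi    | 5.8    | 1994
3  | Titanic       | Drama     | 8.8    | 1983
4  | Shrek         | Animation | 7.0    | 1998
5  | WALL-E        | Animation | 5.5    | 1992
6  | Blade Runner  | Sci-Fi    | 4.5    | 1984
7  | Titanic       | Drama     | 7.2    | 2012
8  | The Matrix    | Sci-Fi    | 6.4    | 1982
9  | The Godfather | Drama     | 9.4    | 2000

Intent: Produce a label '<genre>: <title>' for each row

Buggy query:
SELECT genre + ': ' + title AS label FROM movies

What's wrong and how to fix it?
Bug: '+' is numeric addition; on text columns SQLite converts them to 0 instead of concatenating

Fix: Replace + with || to concatenate text

Corrected query:
SELECT genre || ': ' || title AS label FROM movies

Result:
label               
--------------------
Horror: The Shining 
Sci-Fi: Dune        
Drama: Titanic      
Animation: Shrek    
Animation: WALL-E   
Sci-Fi: Blade Runner
Drama: Titanic      
Sci-Fi: The Matrix  
Drama: The Godfather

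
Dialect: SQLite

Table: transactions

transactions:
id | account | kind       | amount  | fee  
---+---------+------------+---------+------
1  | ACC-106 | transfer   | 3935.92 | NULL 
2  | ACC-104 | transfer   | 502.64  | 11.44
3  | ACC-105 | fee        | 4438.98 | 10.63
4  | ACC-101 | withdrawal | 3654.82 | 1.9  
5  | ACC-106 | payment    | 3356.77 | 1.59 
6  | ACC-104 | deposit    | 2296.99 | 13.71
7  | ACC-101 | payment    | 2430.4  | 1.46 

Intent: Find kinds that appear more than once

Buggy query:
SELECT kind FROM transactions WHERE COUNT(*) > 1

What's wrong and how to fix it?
Bug: WHERE can't reference COUNT(*); aggregates are computed after WHERE

Fix: Group first, then use HAVING for the count condition

Corrected query:
SELECT kind FROM transactions GROUP BY kind HAVING COUNT(*) > 1

Result:
kind    
--------
payment 
transfer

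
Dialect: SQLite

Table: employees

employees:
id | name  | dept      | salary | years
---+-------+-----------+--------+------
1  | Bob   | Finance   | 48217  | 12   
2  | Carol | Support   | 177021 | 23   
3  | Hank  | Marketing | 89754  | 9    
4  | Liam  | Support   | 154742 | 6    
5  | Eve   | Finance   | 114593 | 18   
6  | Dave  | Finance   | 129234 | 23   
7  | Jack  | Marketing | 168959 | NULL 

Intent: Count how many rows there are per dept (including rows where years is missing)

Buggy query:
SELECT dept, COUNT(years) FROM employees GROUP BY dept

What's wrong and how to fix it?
Bug: COUNT(column) counts non-NULL values only; rows with NULL years aren't counted

Fix: Use COUNT(*) to count all rows regardless of NULL

Corrected query:
SELECT dept, COUNT(*) FROM employees GROUP BY dept

Result:
dept      | COUNT(*)
----------+---------
Finance   | 3       
Marketing | 2       
Support   | 2       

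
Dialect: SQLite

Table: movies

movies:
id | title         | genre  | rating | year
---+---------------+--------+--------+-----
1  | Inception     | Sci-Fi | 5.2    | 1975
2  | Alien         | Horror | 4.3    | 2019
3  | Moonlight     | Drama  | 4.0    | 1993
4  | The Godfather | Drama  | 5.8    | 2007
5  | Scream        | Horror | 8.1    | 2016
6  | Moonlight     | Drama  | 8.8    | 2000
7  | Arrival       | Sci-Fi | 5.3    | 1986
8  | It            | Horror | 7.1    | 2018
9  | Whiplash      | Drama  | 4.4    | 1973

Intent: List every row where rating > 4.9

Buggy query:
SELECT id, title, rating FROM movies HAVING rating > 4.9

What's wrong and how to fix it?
Bug: HAVING filters the output of aggregation, but this query has no GROUP BY and no aggregate functions, so SQLite rejects it (HAVING clause on a non-aggregate query); the condition here is per row

Fix: Use WHERE for row-level filtering

Corrected query:
SELECT id, title, rating FROM movies WHERE rating > 4.9

Result:
id | title         | rating
---+---------------+-------
1  | Inception     | 5.2   
4  | The Godfather | 5.8   
5  | Scream        | 8.1   
6  | Moonlight     | 8.8   
7  | Arrival       | 5.3   
8  | It            | 7.1   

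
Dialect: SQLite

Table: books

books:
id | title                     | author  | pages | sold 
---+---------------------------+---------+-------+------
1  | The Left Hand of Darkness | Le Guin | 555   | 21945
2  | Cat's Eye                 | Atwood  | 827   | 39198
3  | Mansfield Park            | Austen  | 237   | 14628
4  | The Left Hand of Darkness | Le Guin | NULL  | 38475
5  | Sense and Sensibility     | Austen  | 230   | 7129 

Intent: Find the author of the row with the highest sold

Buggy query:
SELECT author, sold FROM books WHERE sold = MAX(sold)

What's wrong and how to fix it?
Bug: MAX(sold) is an aggregate and cannot be used directly in WHERE

Fix: Use a subquery: WHERE sold = (SELECT MAX(sold) FROM books)

Corrected query:
SELECT author, sold FROM books WHERE sold = (SELECT MAX(sold) FROM books)

Result:
author | sold 
-------+------
Atwood | 39198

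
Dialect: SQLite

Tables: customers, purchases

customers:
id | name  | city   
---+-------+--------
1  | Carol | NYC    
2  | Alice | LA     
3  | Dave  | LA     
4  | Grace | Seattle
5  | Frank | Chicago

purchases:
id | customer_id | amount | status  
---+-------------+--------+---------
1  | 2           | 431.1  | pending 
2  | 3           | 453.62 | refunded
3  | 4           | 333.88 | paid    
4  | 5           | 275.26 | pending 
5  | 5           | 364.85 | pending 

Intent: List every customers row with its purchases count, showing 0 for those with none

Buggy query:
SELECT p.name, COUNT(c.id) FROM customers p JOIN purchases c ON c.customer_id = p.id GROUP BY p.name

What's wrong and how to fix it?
Bug: An inner join excludes parents with zero children

Fix: Use LEFT JOIN so parents without children still appear (COUNT(c.id) gives 0)

Corrected query:
SELECT p.name, COUNT(c.id) FROM customers p LEFT JOIN purchases c ON c.customer_id = p.id GROUP BY p.name

Result:
name  | COUNT(c.id)
------+------------
Alice | 1          
Carol | 0          
Dave  | 1          
Frank | 2          
Grace | 1          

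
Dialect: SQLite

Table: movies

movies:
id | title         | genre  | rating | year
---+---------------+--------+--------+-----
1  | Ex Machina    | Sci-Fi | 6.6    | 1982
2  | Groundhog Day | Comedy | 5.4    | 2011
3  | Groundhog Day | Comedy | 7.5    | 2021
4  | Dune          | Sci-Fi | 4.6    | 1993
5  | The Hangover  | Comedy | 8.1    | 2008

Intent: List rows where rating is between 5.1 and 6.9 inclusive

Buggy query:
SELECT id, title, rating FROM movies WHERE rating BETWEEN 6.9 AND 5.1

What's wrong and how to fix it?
Bug: BETWEEN expects the lower bound first; with 6.9 AND 5.1 the range is empty

Fix: Write BETWEEN 5.1 AND 6.9

Corrected query:
SELECT id, title, rating FROM movies WHERE rating BETWEEN 5.1 AND 6.9

Result:
id | title         | rating
---+---------------+-------
1  | Ex Machina    | 6.6   
2  | Groundhog Day | 5.4   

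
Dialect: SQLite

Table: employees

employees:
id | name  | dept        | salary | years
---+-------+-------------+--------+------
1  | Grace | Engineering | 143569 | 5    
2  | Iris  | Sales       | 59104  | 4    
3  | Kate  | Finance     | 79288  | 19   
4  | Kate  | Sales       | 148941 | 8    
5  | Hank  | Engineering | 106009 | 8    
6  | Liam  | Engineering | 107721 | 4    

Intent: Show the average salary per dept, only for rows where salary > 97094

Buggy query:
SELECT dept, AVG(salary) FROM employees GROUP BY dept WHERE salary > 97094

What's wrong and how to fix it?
Bug: Row-level WHERE must come before GROUP BY in the clause order

Fix: Place WHERE between FROM and GROUP BY

Corrected query:
SELECT dept, AVG(salary) FROM employees WHERE salary > 97094 GROUP BY dept

Result:
dept        | AVG(salary)  
------------+--------------
Engineering | 119099.666667
Sales       | 148941       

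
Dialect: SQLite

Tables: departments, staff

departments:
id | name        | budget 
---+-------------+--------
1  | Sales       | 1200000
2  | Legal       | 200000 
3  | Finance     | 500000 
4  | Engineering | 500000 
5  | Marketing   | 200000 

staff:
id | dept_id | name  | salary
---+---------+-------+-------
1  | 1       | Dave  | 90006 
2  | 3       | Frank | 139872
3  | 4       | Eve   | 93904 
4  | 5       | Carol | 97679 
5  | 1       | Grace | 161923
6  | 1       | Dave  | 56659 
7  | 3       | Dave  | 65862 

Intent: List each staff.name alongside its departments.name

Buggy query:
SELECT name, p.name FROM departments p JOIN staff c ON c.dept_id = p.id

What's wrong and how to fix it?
Bug: 'name' exists in both joined tables, so the database can't tell which one is meant

Fix: Prefix ambiguous columns with the table alias

Corrected query:
SELECT c.name, p.name FROM departments p JOIN staff c ON c.dept_id = p.id

Result:
name  | name       
------+------------
Dave  | Sales      
Frank | Finance    
Eve   | Engineering
Carol | Marketing  
Grace | Sales      
Dave  | Sales      
Dave  | Finance    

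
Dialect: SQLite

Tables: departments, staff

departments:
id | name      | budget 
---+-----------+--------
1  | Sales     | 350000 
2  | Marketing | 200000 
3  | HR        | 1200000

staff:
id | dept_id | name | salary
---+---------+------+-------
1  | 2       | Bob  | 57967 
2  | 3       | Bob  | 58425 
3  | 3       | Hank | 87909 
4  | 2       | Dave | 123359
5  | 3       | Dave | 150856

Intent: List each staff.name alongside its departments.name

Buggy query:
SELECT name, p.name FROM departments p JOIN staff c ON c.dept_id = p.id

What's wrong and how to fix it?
Bug: Both tables have a 'name' column; the unqualified reference is ambiguous

Fix: Prefix ambiguous columns with the table alias

Corrected query:
SELECT c.name, p.name FROM departments p JOIN staff c ON c.dept_id = p.id

Result:
name | name     
-----+----------
Bob  | Marketing
Bob  | HR       
Hank | HR       
Dave | Marketing
Dave | HR       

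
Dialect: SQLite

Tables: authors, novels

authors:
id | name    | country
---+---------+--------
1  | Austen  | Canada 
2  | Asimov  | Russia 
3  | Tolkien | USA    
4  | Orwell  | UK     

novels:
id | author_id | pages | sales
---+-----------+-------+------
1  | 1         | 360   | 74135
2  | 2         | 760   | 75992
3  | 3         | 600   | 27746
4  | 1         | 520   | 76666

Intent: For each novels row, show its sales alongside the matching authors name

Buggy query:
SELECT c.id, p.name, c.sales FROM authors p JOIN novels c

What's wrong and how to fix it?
Bug: Missing join condition: each novels row is matched to all authors rows instead of just its own

Fix: Add ON c.author_id = p.id to the JOIN

Corrected query:
SELECT c.id, p.name, c.sales FROM authors p JOIN novels c ON c.author_id = p.id

Result:
id | name    | sales
---+---------+------
1  | Austen  | 74135
2  | Asimov  | 75992
3  | Tolkien | 27746
4  | Austen  | 76666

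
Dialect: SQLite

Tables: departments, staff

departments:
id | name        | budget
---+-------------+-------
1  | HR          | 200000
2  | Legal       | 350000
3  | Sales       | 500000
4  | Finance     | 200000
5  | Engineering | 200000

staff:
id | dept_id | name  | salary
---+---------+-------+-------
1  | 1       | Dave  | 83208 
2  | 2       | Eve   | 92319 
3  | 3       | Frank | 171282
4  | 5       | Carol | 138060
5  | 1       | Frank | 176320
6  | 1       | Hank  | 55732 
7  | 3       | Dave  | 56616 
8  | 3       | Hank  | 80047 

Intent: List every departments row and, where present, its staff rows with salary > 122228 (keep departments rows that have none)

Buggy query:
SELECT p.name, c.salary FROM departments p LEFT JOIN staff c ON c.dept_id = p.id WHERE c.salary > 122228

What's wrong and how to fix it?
Bug: A WHERE condition on the right-hand table after LEFT JOIN drops unmatched parents

Fix: Put 'c.salary > 122228' in the JOIN's ON clause instead of WHERE

Corrected query:
SELECT p.name, c.salary FROM departments p LEFT JOIN staff c ON c.dept_id = p.id AND c.salary > 122228

Result:
name        | salary
------------+-------
HR          | 176320
Legal       | NULL  
Sales       | 171282
Finance     | NULL  
Engineering | 138060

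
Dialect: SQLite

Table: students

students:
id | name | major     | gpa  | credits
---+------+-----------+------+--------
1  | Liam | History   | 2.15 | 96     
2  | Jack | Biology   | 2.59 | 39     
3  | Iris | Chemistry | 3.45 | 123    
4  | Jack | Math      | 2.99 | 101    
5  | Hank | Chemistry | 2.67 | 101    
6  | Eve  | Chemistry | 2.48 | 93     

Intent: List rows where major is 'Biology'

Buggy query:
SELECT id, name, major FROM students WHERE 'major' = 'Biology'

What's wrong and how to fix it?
Bug: 'major' in single quotes is a string literal, not the column; the comparison is literal-vs-literal and never true

Fix: Remove the quotes around the column name (or use double quotes for an identifier)

Corrected query:
SELECT id, name, major FROM students WHERE major = 'Biology'

Result:
id | name | major  
---+------+--------
2  | Jack | Biology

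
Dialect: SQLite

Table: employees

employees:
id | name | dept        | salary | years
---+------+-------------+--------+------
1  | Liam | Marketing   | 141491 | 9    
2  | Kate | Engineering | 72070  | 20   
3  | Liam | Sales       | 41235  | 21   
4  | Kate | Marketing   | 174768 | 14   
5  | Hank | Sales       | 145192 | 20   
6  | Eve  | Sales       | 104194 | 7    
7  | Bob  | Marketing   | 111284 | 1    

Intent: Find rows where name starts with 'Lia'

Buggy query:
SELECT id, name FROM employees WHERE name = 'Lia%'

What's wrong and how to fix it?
Bug: '=' compares the literal string including the % character; pattern matching needs LIKE

Fix: Replace '=' with LIKE so 'Lia%' is treated as a pattern

Corrected query:
SELECT id, name FROM employees WHERE name LIKE 'Lia%'

Result:
id | name
---+-----
1  | Liam
3  | Liam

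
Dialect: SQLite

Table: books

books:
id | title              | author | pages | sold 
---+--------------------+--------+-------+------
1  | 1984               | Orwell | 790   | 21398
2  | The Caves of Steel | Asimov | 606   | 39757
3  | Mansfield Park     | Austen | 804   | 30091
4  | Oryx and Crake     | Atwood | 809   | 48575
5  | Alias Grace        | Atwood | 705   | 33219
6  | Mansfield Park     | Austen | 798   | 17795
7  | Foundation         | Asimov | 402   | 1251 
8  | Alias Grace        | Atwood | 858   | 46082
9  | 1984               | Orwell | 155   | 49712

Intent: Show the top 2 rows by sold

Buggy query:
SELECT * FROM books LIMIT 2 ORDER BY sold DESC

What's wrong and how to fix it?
Bug: ORDER BY cannot follow LIMIT; LIMIT is the final clause

Fix: Sort with ORDER BY, then apply LIMIT

Corrected query:
SELECT * FROM books ORDER BY sold DESC LIMIT 2

Result:
id | title          | author | pages | sold 
---+----------------+--------+-------+------
9  | 1984           | Orwell | 155   | 49712
4  | Oryx and Crake | Atwood | 809   | 48575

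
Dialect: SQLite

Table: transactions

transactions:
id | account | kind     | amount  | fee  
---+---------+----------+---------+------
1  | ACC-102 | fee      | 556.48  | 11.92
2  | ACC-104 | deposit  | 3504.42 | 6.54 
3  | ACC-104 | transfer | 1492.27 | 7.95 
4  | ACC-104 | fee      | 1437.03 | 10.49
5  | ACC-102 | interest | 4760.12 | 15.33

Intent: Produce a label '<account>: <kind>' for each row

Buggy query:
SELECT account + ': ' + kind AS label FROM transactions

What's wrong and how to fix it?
Bug: SQLite uses || for string concatenation; + coerces text to numbers (yielding 0)

Fix: Use the || operator for string concatenation

Corrected query:
SELECT account || ': ' || kind AS label FROM transactions

Result:
label            
-----------------
ACC-102: fee     
ACC-104: deposit 
ACC-104: transfer
ACC-104: fee     
ACC-102: interest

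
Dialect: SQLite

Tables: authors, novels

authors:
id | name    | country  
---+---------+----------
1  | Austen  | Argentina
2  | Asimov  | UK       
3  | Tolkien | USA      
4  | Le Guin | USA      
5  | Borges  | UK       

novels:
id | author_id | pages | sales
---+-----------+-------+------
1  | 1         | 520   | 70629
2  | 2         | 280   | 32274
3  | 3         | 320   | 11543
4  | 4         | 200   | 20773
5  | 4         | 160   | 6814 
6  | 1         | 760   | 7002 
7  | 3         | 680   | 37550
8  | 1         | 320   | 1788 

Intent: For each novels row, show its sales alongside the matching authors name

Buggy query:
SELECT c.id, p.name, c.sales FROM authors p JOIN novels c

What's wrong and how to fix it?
Bug: JOIN with no ON clause produces a cartesian product; every novels row pairs with every authors row

Fix: Add ON c.author_id = p.id to the JOIN

Corrected query:
SELECT c.id, p.name, c.sales FROM authors p JOIN novels c ON c.author_id = p.id

Result:
id | name    | sales
---+---------+------
1  | Austen  | 70629
2  | Asimov  | 32274
3  | Tolkien | 11543
4  | Le Guin | 20773
5  | Le Guin | 6814 
6  | Austen  | 7002 
7  | Tolkien | 37550
8  | Austen  | 1788 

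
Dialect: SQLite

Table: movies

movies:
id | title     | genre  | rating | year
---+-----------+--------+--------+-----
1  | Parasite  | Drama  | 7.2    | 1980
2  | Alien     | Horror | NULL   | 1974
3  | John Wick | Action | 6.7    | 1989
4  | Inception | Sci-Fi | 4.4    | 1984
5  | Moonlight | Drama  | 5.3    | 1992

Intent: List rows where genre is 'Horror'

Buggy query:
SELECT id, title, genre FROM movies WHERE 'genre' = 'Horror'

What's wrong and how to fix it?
Bug: 'genre' in single quotes is a string literal, not the column; the comparison is literal-vs-literal and never true

Fix: Remove the quotes around the column name (or use double quotes for an identifier)

Corrected query:
SELECT id, title, genre FROM movies WHERE genre = 'Horror'

Result:
id | title | genre 
---+-------+-------
2  | Alien | Horror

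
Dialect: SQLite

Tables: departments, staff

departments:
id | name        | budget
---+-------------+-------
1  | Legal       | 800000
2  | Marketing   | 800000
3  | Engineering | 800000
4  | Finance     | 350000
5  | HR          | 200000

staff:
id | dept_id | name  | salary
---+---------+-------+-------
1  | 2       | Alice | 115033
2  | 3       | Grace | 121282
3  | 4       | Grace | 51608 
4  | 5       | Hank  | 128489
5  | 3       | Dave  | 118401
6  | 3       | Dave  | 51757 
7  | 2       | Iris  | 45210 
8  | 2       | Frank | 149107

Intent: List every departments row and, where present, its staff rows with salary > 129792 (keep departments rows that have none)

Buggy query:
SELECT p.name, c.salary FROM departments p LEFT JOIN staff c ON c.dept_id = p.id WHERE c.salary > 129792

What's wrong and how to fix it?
Bug: Filtering c.salary in WHERE discards the NULL rows produced by LEFT JOIN, turning it into an inner join

Fix: Move the right-table condition into the ON clause so unmatched parents are kept

Corrected query:
SELECT p.name, c.salary FROM departments p LEFT JOIN staff c ON c.dept_id = p.id AND c.salary > 129792

Result:
name        | salary
------------+-------
Legal       | NULL  
Marketing   | 149107
Engineering | NULL  
Finance     | NULL  
HR          | NULL  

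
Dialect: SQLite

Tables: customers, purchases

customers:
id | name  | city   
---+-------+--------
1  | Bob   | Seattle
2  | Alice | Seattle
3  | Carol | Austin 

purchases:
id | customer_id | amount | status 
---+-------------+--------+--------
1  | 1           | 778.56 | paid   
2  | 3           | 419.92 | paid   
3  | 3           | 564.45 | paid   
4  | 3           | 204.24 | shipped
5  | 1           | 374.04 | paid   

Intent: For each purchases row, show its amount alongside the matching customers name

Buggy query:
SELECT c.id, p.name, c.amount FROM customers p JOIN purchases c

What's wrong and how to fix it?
Bug: Missing join condition: each purchases row is matched to all customers rows instead of just its own

Fix: Specify the join condition linking the foreign key to the parent id

Corrected query:
SELECT c.id, p.name, c.amount FROM customers p JOIN purchases c ON c.customer_id = p.id

Result:
id | name  | amount
---+-------+-------
1  | Bob   | 778.56
2  | Carol | 419.92
3  | Carol | 564.45
4  | Carol | 204.24
5  | Bob   | 374.04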